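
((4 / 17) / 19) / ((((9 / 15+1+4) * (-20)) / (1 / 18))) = -0.00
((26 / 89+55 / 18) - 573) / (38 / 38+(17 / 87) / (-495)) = -4366709655 / 7662544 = -569.88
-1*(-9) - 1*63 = -54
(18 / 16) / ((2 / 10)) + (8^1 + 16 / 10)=609 / 40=15.22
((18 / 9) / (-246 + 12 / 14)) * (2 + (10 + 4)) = -56 / 429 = -0.13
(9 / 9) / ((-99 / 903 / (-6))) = 602 / 11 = 54.73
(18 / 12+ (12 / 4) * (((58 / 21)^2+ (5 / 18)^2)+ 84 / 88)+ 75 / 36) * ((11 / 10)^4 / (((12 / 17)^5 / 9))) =2222.78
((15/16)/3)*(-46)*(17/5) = -391/8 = -48.88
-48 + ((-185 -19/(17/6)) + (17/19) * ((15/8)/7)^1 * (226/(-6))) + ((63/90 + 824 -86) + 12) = 45397883/90440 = 501.97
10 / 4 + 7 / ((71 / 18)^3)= 1871203 / 715822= 2.61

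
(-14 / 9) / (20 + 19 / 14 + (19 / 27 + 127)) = -588 / 56345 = -0.01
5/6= 0.83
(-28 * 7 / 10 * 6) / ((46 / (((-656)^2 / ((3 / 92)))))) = -168691712 / 5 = -33738342.40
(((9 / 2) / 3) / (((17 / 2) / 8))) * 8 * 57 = 643.76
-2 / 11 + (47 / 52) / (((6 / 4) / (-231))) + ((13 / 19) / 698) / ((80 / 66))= -10572670293 / 75858640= -139.37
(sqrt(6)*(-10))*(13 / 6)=-65*sqrt(6) / 3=-53.07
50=50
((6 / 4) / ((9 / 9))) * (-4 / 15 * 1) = -2 / 5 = -0.40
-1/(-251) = 1/251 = 0.00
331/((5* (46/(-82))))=-13571/115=-118.01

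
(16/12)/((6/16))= 32/9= 3.56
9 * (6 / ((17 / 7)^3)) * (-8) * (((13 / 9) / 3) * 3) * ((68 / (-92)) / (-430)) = -107016 / 1429105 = -0.07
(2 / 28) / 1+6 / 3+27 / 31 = 1277 / 434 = 2.94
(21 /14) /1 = 1.50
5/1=5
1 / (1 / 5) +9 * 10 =95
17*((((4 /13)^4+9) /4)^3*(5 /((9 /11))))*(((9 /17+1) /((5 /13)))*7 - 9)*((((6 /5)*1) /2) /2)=60001027760568064775 /8946464687032704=6706.67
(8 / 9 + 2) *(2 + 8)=260 / 9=28.89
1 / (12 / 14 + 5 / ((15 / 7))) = 21 / 67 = 0.31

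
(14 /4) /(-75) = -7 /150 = -0.05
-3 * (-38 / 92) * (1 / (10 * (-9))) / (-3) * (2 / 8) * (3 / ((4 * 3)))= 19 / 66240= 0.00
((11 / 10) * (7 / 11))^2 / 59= 49 / 5900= 0.01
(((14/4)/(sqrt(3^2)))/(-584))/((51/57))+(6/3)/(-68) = -1885/59568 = -0.03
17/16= 1.06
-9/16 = -0.56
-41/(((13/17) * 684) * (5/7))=-4879/44460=-0.11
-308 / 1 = -308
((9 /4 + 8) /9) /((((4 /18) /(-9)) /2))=-369 /4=-92.25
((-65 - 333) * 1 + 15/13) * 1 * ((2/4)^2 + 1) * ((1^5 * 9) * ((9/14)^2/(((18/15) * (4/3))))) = -13431825/11648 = -1153.14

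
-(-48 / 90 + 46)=-682 / 15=-45.47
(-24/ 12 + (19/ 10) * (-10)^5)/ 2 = -95001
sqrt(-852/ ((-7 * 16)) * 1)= sqrt(1491)/ 14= 2.76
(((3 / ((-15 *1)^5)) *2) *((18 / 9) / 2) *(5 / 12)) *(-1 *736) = 368 / 151875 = 0.00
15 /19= 0.79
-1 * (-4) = 4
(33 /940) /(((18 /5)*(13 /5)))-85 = -85.00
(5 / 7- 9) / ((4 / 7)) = -29 / 2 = -14.50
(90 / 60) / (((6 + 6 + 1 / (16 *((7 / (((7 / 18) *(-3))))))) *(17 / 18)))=2592 / 19567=0.13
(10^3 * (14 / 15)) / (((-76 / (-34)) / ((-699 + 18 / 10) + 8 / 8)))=-16569560 / 57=-290694.04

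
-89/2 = -44.50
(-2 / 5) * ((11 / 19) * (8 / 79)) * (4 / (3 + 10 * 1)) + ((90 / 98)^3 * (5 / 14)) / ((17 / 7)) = 41637006661 / 390266439290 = 0.11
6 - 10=-4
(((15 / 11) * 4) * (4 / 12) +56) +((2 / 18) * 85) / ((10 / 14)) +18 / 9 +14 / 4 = 15155 / 198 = 76.54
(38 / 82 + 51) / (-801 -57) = -1055 / 17589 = -0.06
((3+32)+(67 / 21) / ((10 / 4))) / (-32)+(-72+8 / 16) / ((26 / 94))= -872369 / 3360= -259.63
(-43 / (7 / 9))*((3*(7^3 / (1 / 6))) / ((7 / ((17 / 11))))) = -828954 / 11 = -75359.45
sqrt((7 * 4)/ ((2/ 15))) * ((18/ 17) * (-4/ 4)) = -15.34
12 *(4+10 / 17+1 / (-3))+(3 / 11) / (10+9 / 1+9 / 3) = 210107 / 4114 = 51.07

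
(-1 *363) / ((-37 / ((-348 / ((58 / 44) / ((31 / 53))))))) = -2970792 / 1961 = -1514.94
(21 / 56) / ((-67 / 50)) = -75 / 268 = -0.28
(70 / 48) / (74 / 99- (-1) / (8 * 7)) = 8085 / 4243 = 1.91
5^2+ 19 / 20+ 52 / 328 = 21409 / 820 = 26.11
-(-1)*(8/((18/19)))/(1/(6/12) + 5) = 76/63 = 1.21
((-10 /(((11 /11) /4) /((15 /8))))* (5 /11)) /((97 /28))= -10500 /1067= -9.84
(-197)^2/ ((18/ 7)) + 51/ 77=20918969/ 1386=15093.05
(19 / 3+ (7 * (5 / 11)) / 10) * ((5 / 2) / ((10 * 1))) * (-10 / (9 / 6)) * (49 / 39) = -107555 / 7722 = -13.93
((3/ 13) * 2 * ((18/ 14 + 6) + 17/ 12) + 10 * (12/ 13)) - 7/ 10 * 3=11.15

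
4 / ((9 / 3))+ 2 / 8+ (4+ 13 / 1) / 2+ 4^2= 313 / 12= 26.08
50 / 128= 25 / 64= 0.39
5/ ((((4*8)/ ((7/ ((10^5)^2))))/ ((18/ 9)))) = 7/ 32000000000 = 0.00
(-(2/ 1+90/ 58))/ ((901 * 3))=-103/ 78387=-0.00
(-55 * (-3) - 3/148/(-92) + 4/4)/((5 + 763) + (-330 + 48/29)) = 0.38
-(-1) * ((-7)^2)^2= 2401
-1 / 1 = -1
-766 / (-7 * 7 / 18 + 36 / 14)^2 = -12161016 / 361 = -33687.02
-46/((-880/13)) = 0.68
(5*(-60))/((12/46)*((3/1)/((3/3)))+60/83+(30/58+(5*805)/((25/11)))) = -4152075/24539078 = -0.17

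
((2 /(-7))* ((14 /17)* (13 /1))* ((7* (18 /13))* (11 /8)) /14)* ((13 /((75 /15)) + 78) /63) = -4433 /1190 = -3.73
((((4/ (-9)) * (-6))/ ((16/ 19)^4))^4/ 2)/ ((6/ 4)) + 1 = 264.57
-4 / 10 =-2 / 5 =-0.40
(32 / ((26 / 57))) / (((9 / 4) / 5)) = 6080 / 39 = 155.90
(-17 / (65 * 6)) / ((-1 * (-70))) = -17 / 27300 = -0.00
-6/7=-0.86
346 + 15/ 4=1399/ 4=349.75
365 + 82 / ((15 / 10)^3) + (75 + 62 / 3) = 484.96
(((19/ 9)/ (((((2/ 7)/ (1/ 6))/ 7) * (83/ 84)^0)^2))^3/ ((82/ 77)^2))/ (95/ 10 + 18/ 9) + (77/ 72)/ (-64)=562880966187074227/ 168321870913536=3344.08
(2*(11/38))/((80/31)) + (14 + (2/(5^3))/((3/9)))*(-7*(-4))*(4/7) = 8549709/38000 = 224.99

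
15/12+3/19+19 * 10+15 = 15687/76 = 206.41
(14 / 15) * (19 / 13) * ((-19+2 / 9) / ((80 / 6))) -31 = -29629 / 900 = -32.92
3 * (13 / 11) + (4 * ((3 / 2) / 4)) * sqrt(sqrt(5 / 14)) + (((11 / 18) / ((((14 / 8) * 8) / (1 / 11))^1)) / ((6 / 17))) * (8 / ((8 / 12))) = 3 * 14^(3 / 4) * 5^(1 / 4) / 28 + 5101 / 1386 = 4.84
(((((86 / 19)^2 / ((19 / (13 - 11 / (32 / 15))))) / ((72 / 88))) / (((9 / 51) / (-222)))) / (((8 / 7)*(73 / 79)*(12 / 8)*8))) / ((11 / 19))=-1772.49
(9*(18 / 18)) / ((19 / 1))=9 / 19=0.47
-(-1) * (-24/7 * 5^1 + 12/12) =-113/7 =-16.14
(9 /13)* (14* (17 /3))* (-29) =-20706 /13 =-1592.77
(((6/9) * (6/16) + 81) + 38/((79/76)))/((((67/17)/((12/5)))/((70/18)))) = 1476671/5293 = 278.99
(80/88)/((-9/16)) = -160/99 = -1.62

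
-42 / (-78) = 7 / 13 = 0.54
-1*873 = -873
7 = 7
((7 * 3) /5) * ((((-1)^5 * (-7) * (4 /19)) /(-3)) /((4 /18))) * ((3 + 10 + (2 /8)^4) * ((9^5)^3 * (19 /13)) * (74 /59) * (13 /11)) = -11183860730350942763157 /207680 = -53851409525957929.33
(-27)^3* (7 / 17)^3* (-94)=634619286 / 4913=129171.44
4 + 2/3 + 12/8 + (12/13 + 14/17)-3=4.91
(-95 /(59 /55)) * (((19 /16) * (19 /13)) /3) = -1886225 /36816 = -51.23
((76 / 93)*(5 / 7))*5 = 1900 / 651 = 2.92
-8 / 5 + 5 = 17 / 5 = 3.40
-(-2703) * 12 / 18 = 1802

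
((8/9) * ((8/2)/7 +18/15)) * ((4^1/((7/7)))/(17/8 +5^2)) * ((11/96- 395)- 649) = -1603408/6615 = -242.39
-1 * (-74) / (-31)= -74 / 31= -2.39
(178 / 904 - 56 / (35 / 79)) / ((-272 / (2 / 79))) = 285219 / 24281440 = 0.01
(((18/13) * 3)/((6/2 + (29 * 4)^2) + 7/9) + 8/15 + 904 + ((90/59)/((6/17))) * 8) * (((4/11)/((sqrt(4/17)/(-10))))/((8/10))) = -3272076552595 * sqrt(17)/1533061959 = -8800.11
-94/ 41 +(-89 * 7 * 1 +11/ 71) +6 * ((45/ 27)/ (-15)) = -625.80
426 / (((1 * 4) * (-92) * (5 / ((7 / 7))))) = -213 / 920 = -0.23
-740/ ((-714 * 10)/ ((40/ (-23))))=-1480/ 8211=-0.18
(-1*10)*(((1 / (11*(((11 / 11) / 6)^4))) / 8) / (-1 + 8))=-1620 / 77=-21.04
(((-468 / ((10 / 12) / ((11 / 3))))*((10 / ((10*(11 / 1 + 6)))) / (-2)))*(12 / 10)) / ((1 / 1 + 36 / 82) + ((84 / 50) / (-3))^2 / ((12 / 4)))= 47.08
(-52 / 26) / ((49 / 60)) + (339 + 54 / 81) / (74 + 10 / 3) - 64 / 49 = 7243 / 11368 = 0.64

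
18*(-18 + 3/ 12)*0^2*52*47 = 0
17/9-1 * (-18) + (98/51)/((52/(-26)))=2896/153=18.93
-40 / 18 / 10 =-2 / 9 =-0.22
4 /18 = 0.22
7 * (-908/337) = -6356/337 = -18.86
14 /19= 0.74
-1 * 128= -128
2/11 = 0.18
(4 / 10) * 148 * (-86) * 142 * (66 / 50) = -954294.53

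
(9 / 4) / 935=9 / 3740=0.00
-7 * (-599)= 4193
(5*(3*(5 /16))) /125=3 /80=0.04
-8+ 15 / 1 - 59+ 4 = -48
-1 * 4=-4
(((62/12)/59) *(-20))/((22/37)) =-5735/1947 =-2.95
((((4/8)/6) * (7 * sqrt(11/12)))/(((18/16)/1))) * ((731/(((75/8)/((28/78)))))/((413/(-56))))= -4584832 * sqrt(33)/13978575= -1.88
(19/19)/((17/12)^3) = 1728/4913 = 0.35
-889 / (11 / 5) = -4445 / 11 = -404.09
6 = 6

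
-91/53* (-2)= 3.43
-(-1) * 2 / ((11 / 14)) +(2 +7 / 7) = 5.55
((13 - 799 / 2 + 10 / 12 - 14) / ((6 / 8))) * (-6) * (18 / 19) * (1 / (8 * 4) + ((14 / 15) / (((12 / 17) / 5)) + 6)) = 4365559 / 114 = 38294.38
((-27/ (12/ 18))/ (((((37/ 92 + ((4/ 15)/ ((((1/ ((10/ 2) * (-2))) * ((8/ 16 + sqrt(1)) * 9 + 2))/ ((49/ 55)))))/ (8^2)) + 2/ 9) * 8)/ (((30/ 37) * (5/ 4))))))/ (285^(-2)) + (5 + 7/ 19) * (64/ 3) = -174123140612389/ 259918784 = -669913.65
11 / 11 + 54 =55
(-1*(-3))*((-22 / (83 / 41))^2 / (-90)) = -406802 / 103335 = -3.94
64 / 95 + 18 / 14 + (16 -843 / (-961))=12037818 / 639065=18.84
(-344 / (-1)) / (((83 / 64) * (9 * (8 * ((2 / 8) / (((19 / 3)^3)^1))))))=75503872 / 20169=3743.56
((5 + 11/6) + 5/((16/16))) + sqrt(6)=14.28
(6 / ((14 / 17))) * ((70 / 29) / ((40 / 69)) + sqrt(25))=54213 / 812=66.76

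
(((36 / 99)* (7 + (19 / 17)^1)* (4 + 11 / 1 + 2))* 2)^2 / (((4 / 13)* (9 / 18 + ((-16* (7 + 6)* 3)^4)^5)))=7922304 / 19386845961737862706523643587350781267817011573594618069113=0.00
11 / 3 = 3.67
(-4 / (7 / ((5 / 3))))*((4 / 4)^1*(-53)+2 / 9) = 9500 / 189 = 50.26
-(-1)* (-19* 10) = -190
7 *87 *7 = 4263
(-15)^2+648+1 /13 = 11350 /13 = 873.08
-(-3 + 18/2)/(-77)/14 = 3/539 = 0.01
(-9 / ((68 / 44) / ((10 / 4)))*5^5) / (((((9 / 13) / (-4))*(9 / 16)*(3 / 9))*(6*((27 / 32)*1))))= 1144000000 / 4131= 276930.53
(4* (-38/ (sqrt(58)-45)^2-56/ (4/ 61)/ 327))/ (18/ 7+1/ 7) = -13320341456/ 3434092851-720* sqrt(58)/ 552727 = -3.89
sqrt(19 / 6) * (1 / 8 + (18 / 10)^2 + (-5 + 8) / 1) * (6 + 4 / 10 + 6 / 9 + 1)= 154033 * sqrt(114) / 18000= 91.37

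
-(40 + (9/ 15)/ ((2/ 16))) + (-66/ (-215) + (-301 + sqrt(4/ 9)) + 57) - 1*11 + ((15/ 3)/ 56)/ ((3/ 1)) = -3597511/ 12040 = -298.80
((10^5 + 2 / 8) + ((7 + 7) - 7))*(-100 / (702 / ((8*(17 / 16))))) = -56670775 / 468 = -121091.40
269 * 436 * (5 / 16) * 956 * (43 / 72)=1506659585 / 72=20925827.57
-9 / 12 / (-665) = 3 / 2660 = 0.00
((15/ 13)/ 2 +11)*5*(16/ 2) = 6020/ 13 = 463.08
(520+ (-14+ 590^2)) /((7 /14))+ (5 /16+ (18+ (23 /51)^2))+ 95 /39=697232.95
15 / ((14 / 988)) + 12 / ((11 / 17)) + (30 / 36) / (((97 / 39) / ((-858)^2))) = 1850295396 / 7469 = 247730.00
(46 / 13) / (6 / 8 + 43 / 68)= 1564 / 611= 2.56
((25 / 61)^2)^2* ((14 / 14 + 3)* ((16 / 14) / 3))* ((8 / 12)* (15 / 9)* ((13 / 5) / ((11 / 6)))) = 650000000 / 9595167813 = 0.07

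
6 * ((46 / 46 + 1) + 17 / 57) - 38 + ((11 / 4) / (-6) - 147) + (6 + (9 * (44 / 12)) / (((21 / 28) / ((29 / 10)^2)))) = 2329831 / 11400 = 204.37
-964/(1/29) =-27956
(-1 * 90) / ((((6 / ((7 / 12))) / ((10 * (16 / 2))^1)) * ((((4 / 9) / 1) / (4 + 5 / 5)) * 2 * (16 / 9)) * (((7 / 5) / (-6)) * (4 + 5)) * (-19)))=-16875 / 304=-55.51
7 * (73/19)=511/19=26.89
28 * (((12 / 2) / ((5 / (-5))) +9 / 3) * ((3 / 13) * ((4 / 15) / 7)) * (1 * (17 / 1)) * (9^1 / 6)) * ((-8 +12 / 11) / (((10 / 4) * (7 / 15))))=111.52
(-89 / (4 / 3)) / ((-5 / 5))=267 / 4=66.75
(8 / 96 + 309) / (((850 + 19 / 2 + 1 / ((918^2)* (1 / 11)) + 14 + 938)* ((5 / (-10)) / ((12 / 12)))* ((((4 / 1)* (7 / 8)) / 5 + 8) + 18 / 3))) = -1736479620 / 74803132313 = -0.02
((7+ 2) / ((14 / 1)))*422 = 1899 / 7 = 271.29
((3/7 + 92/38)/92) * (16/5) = 1516/15295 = 0.10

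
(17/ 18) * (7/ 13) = 119/ 234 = 0.51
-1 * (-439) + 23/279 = 122504/279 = 439.08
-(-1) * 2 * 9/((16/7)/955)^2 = 402203025/128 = 3142211.13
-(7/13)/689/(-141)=7/1262937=0.00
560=560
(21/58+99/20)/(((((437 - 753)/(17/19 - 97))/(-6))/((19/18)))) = -11869/1160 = -10.23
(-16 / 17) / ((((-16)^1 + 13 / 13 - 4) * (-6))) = -0.01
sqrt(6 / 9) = 0.82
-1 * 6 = -6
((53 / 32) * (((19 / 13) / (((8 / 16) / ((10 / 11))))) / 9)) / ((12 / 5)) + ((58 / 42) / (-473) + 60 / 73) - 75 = -18257637623 / 246800736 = -73.98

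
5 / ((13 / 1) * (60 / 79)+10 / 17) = 1343 / 2810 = 0.48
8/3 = 2.67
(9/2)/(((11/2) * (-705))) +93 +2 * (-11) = 183532/2585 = 71.00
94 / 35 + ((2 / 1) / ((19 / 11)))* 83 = 98.79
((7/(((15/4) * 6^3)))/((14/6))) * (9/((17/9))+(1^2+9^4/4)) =6.10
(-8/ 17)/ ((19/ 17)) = -8/ 19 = -0.42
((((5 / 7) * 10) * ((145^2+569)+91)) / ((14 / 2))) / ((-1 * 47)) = -1084250 / 2303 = -470.80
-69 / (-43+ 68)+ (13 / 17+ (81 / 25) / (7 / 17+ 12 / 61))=3.33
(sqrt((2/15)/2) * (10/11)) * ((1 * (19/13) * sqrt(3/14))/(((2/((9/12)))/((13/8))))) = 57 * sqrt(70)/4928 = 0.10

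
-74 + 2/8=-73.75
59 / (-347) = -59 / 347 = -0.17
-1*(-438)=438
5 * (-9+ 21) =60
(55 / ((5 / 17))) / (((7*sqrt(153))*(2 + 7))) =11*sqrt(17) / 189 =0.24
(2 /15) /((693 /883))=1766 /10395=0.17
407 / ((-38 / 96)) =-1028.21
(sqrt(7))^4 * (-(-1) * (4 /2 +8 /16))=245 /2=122.50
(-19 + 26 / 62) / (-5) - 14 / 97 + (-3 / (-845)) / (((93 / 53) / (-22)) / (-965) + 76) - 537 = -115906021619116171 / 217285159617695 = -533.43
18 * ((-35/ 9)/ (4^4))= -35/ 128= -0.27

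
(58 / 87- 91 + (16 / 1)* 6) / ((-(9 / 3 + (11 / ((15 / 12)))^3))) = -0.01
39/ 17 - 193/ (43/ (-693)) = 2275410/ 731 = 3112.74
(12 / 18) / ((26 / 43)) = 43 / 39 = 1.10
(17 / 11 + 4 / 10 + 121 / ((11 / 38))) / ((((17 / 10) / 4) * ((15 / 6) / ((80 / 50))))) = 2956416 / 4675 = 632.39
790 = 790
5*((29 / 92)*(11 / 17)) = 1595 / 1564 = 1.02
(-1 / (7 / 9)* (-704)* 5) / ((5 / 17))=107712 / 7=15387.43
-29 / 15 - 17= -284 / 15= -18.93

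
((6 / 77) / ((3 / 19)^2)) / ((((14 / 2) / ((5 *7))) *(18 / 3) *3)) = 1805 / 2079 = 0.87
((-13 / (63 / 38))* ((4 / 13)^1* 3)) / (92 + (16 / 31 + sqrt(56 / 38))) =-21397192 / 273448259 + 73036* sqrt(133) / 820344777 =-0.08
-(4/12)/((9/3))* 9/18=-1/18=-0.06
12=12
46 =46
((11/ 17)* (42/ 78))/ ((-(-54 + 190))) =-77/ 30056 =-0.00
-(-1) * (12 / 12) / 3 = 0.33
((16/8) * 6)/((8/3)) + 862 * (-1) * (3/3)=-857.50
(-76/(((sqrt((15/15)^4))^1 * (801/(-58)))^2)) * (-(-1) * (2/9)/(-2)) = 255664/5774409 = 0.04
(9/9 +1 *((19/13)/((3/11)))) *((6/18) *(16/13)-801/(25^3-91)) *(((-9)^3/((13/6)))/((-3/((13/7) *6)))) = 2910148560/1020929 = 2850.49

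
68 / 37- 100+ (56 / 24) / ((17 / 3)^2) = -98.09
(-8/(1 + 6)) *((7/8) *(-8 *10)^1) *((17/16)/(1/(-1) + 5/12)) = -1020/7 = -145.71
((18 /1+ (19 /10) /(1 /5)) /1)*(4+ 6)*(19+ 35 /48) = 5425.52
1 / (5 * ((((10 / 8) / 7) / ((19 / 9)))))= 532 / 225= 2.36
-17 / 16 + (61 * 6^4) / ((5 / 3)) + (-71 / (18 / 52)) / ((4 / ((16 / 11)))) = 375074977 / 7920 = 47357.95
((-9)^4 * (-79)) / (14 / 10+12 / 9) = -7774785 / 41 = -189628.90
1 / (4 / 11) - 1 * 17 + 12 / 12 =-53 / 4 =-13.25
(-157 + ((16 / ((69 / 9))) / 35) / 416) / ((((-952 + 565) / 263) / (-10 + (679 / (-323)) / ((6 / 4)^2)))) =-597175910131 / 511879095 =-1166.63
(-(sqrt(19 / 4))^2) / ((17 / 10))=-95 / 34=-2.79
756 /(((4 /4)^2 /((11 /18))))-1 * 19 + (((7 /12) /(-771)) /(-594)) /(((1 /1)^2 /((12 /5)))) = 1014412417 /2289870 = 443.00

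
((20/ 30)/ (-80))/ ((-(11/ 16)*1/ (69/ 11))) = 46/ 605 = 0.08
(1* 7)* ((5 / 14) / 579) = 5 / 1158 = 0.00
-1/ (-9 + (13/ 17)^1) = 17/ 140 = 0.12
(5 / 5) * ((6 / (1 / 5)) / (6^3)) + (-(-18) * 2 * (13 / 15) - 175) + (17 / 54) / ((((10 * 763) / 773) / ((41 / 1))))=-5865247 / 41202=-142.35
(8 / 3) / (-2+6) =2 / 3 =0.67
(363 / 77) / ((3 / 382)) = 4202 / 7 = 600.29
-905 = -905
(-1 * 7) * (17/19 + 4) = -651/19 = -34.26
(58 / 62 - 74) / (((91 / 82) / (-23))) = 4271790 / 2821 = 1514.28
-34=-34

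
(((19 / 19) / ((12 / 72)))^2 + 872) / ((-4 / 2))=-454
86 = 86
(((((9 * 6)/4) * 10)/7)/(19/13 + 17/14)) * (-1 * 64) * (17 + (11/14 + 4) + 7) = -45264960/3409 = -13278.08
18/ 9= 2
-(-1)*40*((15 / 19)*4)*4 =9600 / 19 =505.26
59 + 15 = 74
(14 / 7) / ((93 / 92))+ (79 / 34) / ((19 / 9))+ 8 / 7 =1775533 / 420546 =4.22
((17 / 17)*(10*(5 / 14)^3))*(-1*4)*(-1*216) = 135000 / 343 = 393.59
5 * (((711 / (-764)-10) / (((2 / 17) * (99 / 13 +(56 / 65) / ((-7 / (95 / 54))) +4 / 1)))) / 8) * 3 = -747456255 / 48908224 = -15.28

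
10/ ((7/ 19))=190/ 7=27.14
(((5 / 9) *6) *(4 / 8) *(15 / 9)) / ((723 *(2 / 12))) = 50 / 2169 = 0.02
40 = 40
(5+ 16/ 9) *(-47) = -318.56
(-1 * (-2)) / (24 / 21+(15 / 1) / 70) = 28 / 19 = 1.47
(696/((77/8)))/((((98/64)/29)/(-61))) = -83539.18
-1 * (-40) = 40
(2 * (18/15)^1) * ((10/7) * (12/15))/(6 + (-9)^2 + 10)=96/3395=0.03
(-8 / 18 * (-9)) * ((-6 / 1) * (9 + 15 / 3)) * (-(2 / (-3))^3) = -896 / 9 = -99.56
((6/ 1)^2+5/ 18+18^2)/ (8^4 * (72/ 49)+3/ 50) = 0.06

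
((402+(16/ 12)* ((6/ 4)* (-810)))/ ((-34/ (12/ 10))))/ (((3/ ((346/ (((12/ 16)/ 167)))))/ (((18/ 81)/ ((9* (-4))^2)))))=11729746/ 61965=189.30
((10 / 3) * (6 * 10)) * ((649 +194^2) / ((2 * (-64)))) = -957125 / 16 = -59820.31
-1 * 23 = -23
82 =82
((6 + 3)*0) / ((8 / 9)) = 0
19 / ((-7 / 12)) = -228 / 7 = -32.57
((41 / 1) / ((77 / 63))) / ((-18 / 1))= -41 / 22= -1.86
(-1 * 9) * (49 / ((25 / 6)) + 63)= -672.84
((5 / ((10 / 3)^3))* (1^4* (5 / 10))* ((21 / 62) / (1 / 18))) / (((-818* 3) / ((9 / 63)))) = -243 / 10143200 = -0.00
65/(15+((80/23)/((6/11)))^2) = 61893/53003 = 1.17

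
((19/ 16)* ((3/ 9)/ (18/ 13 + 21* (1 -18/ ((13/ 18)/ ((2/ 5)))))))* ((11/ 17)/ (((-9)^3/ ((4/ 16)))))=13585/ 28917528768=0.00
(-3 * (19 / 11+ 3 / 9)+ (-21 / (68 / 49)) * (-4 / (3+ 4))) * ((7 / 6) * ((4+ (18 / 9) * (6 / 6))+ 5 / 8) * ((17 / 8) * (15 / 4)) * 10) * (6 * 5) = 64136625 / 1408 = 45551.58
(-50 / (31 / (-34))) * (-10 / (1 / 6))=-102000 / 31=-3290.32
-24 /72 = -1 /3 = -0.33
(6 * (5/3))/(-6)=-5/3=-1.67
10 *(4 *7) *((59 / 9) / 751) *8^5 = 541327360 / 6759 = 80089.86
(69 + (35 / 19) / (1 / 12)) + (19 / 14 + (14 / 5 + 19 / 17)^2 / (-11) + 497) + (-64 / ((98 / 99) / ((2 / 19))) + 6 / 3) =86312473407 / 147982450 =583.26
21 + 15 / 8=183 / 8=22.88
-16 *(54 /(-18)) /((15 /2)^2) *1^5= 0.85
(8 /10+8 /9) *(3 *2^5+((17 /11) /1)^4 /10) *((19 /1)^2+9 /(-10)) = 967368099139 /16471125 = 58731.15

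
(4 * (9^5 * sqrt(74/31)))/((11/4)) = 944784 * sqrt(2294)/341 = 132701.20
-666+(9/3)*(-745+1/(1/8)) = -2877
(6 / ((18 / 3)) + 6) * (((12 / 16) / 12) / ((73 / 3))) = 21 / 1168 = 0.02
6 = 6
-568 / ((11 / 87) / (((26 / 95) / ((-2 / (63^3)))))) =153715017.39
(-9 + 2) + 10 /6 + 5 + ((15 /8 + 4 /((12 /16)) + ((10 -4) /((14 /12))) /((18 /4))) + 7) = 841 /56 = 15.02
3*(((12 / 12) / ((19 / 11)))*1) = 33 / 19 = 1.74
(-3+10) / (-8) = -7 / 8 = -0.88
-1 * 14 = -14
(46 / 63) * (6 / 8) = 23 / 42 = 0.55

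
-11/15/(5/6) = -22/25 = -0.88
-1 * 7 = -7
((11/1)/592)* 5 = 55/592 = 0.09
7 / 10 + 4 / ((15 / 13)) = 25 / 6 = 4.17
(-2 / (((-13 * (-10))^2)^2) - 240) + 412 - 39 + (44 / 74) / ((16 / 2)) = 703136118713 / 5283785000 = 133.07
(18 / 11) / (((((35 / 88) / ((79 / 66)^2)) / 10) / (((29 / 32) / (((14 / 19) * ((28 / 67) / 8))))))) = 230398997 / 166012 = 1387.85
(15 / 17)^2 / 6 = 75 / 578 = 0.13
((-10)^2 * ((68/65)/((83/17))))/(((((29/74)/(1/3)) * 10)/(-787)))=-134646256/93873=-1434.34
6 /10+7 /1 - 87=-397 /5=-79.40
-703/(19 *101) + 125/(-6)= -12847/606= -21.20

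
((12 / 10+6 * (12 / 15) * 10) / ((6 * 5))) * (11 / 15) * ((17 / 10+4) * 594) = 2544993 / 625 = 4071.99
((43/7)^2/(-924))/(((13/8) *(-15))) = 3698/2207205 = 0.00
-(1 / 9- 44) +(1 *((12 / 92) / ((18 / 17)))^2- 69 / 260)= 1500516 / 34385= 43.64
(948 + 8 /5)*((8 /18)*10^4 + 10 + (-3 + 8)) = 38112196 /9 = 4234688.44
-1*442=-442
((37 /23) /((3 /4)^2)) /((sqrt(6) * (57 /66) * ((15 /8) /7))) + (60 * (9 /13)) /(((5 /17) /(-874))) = -1604664 /13 + 364672 * sqrt(6) /176985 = -123430.65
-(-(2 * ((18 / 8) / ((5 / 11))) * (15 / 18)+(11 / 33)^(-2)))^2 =-4761 / 16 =-297.56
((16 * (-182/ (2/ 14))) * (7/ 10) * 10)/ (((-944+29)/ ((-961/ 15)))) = -137123168/ 13725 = -9990.76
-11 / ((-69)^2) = -11 / 4761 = -0.00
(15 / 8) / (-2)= -15 / 16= -0.94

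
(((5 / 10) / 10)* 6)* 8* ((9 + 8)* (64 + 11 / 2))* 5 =14178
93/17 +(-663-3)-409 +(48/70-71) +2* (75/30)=-675232/595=-1134.84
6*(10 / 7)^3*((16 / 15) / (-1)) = -6400 / 343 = -18.66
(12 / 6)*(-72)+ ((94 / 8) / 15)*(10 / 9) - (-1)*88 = -55.13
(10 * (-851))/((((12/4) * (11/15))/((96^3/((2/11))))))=-18822758400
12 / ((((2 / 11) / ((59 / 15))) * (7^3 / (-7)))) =-1298 / 245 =-5.30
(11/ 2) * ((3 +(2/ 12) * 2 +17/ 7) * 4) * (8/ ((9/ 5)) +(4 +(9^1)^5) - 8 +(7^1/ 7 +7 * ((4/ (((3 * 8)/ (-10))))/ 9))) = 7485182.49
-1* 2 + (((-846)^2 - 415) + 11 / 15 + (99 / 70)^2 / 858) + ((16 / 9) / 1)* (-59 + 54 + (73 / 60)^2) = 7381399520801 / 10319400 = 715293.48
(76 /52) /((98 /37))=703 /1274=0.55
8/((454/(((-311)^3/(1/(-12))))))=1443851088/227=6360577.48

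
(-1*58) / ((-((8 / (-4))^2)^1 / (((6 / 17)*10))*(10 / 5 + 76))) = 145 / 221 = 0.66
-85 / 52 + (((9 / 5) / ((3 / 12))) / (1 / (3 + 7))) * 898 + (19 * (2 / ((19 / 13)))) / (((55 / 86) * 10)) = 924615561 / 14300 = 64658.43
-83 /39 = -2.13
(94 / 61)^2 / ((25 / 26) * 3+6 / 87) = 6662344 / 8286667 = 0.80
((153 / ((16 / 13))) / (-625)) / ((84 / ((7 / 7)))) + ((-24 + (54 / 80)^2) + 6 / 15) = -101267 / 4375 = -23.15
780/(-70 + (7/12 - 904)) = -0.80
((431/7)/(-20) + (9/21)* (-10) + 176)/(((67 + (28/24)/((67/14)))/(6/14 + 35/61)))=507758763/201996620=2.51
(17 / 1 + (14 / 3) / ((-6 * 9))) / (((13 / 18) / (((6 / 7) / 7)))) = 5480 / 1911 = 2.87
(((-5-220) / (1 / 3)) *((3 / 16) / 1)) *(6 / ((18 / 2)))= -675 / 8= -84.38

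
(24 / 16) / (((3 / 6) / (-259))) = -777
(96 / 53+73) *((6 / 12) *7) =261.84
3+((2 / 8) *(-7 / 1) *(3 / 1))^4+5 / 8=195409 / 256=763.32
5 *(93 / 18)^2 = 4805 / 36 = 133.47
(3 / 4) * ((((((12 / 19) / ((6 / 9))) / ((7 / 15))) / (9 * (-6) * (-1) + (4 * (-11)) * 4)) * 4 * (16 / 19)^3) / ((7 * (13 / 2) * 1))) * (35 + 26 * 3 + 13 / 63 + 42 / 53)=-140319866880 / 1878700628987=-0.07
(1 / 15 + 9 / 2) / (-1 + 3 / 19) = -5.42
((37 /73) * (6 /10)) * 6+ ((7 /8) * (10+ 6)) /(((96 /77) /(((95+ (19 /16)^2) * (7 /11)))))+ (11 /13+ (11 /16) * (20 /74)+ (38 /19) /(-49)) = 24374800715409 /35236597760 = 691.75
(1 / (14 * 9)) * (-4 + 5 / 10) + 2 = 71 / 36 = 1.97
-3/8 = -0.38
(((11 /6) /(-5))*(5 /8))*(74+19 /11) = -833 /48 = -17.35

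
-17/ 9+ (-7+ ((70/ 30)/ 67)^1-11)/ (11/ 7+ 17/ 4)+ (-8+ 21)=788776/ 98289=8.03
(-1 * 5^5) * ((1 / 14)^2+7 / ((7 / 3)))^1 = -1840625 / 196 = -9390.94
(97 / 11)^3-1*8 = 902025 / 1331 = 677.70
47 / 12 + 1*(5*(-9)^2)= 4907 / 12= 408.92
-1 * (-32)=32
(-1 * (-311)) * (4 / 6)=622 / 3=207.33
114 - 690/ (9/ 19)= -4028/ 3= -1342.67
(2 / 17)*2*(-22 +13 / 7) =-564 / 119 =-4.74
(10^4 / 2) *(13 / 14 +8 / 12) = 167500 / 21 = 7976.19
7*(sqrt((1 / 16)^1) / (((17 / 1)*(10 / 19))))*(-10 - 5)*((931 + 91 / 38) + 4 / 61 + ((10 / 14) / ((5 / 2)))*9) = -45564153 / 16592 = -2746.15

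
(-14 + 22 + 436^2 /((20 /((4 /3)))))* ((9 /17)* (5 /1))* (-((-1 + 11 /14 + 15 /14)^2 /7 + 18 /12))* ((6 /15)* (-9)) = 5654551032 /29155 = 193947.90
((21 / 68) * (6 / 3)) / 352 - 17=-203435 / 11968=-17.00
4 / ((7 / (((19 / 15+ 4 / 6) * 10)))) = 232 / 21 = 11.05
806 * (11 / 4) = 4433 / 2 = 2216.50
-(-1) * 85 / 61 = 85 / 61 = 1.39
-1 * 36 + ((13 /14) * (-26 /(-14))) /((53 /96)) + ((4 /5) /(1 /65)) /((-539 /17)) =-34.52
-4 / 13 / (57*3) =-4 / 2223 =-0.00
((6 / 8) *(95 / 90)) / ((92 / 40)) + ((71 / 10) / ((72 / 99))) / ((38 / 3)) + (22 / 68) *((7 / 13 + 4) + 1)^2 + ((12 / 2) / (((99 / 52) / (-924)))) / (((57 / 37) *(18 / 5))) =-2787973117301 / 5423764320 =-514.03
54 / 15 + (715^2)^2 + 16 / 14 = 261351000629.74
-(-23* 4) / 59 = 92 / 59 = 1.56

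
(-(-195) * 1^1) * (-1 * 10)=-1950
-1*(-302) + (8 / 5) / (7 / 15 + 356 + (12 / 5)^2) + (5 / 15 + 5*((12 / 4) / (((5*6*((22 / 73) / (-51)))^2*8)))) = 2284740222503 / 6311437440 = 362.00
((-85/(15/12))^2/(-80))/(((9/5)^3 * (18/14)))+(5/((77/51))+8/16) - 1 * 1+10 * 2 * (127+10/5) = 2601868883/1010394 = 2575.10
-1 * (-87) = 87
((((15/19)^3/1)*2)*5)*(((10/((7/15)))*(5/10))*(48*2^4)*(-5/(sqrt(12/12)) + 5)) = 0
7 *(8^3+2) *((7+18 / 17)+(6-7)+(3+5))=921088 / 17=54181.65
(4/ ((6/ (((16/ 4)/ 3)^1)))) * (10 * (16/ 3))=1280/ 27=47.41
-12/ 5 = -2.40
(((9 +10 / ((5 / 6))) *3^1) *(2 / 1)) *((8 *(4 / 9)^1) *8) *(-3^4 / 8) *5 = -181440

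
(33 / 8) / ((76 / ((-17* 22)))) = -6171 / 304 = -20.30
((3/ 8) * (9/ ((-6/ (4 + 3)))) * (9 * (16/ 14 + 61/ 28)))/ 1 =-7533/ 64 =-117.70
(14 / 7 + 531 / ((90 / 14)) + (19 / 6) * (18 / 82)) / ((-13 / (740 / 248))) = -1293927 / 66092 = -19.58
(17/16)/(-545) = -17/8720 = -0.00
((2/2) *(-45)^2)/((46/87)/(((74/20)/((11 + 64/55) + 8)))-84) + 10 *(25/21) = -787685725/60318888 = -13.06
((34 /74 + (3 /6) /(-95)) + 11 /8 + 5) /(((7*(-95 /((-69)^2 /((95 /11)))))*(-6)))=0.94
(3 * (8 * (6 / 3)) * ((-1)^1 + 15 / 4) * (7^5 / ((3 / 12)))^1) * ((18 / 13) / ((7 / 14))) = 319467456 / 13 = 24574419.69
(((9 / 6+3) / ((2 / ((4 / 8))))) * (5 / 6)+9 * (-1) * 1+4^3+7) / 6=1007 / 96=10.49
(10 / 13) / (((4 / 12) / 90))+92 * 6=9876 / 13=759.69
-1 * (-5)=5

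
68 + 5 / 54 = 3677 / 54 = 68.09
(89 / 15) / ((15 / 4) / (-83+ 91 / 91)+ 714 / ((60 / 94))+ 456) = 0.00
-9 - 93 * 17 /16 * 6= -4815 /8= -601.88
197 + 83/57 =11312/57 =198.46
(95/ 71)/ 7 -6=-2887/ 497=-5.81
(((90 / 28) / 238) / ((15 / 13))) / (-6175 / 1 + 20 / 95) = -247 / 130304524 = -0.00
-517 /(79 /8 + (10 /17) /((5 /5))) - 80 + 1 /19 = -3497465 /27037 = -129.36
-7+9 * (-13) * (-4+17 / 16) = 5387 / 16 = 336.69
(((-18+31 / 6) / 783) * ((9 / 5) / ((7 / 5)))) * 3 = -11 / 174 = -0.06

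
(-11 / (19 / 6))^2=4356 / 361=12.07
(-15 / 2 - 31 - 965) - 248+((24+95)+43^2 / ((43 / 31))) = 401 / 2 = 200.50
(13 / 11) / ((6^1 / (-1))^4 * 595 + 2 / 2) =1 / 652487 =0.00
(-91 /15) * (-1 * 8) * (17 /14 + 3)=3068 /15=204.53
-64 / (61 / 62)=-3968 / 61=-65.05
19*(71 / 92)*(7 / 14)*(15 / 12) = 6745 / 736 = 9.16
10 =10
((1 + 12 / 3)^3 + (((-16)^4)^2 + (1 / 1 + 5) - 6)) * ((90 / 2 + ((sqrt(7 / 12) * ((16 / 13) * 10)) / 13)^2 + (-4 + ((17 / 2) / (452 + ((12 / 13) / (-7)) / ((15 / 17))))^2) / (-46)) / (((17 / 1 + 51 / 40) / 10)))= 1087831839067354514612833578475 / 10148481147730748576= 107191590862.89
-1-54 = -55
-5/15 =-1/3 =-0.33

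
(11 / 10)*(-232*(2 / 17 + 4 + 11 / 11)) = -111012 / 85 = -1306.02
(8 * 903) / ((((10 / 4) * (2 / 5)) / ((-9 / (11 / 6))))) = -390096 / 11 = -35463.27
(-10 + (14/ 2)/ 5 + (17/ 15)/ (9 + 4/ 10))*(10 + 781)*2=-9457196/ 705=-13414.46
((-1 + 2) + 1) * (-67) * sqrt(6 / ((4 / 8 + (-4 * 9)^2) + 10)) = -4 * sqrt(871) / 13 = -9.08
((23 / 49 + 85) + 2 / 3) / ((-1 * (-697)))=12662 / 102459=0.12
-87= -87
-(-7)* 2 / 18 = 7 / 9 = 0.78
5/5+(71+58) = 130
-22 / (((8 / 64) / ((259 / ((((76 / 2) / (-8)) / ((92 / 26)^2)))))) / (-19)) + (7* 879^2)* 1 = 528211327 / 169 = 3125510.81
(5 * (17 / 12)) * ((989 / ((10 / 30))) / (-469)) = -84065 / 1876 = -44.81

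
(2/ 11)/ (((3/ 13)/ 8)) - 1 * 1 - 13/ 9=382/ 99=3.86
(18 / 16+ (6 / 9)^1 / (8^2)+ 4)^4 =59072816401 / 84934656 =695.51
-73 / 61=-1.20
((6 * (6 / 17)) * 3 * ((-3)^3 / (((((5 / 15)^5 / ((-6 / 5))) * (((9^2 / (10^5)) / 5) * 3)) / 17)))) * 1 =1749600000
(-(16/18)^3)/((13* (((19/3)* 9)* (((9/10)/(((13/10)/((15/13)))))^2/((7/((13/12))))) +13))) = -2422784/835421607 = -0.00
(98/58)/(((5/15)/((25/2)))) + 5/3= 11315/174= 65.03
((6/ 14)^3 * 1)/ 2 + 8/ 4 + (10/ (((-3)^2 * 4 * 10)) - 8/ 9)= 14549/ 12348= 1.18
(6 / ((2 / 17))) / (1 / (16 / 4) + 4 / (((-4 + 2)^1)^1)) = -204 / 7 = -29.14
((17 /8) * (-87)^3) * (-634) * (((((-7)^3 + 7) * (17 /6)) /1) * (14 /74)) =-5912088663222 /37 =-159786180087.08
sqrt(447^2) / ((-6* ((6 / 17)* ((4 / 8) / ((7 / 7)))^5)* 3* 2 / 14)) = -141848 / 9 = -15760.89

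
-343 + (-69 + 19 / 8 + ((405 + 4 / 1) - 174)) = -1397 / 8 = -174.62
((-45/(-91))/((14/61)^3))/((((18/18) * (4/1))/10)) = 51070725/499408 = 102.26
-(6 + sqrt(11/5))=-6 - sqrt(55)/5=-7.48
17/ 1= 17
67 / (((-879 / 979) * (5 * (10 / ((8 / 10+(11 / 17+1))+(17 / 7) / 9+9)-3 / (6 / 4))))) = 2057783596 / 158083755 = 13.02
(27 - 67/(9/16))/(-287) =829/2583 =0.32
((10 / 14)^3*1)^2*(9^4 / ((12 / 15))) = 512578125 / 470596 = 1089.21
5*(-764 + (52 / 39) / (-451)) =-3820.01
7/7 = 1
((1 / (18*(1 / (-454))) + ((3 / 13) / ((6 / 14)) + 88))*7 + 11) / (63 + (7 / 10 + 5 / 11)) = 5845730 / 825669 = 7.08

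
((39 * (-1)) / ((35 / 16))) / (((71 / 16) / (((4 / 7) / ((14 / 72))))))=-1437696 / 121765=-11.81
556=556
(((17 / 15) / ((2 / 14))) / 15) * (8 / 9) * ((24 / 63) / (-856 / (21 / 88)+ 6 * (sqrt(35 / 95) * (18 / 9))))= -681266432 / 13644880257825 - 13328 * sqrt(133) / 1516097806425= -0.00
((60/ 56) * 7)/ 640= 3/ 256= 0.01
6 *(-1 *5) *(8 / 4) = -60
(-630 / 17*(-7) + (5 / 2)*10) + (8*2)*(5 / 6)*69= 20475 / 17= 1204.41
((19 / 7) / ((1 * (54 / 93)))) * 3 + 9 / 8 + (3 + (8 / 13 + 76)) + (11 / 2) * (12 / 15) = 1082873 / 10920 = 99.16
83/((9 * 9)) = 83/81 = 1.02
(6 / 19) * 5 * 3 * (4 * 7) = 2520 / 19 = 132.63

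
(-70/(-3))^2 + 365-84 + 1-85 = 6673/9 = 741.44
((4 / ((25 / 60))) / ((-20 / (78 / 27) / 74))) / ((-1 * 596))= 1924 / 11175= 0.17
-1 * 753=-753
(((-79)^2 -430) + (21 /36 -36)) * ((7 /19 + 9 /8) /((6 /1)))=15732689 /10944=1437.56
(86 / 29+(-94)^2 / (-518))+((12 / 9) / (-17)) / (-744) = -1004066617 / 71249346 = -14.09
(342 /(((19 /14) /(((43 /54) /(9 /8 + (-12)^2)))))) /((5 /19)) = 2128 /405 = 5.25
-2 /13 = -0.15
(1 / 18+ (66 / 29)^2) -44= -586823 / 15138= -38.76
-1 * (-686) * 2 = 1372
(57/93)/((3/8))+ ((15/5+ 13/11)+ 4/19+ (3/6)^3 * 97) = 2822525/155496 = 18.15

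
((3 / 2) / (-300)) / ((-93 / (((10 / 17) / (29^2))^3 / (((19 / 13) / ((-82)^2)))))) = 437060 / 5163822446720991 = 0.00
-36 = -36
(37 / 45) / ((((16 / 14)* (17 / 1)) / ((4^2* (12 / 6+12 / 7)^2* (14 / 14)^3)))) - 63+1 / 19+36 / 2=-3622714 / 101745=-35.61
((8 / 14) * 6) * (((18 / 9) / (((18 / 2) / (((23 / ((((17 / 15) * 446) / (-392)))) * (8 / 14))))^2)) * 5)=1895936000 / 43115043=43.97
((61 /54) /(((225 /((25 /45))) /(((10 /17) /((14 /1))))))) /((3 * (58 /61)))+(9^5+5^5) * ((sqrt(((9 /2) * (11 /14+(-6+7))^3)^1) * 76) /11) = 3721 /90568044+63284250 * sqrt(7) /77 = 2174472.56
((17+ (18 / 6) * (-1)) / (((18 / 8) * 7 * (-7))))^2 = 64 / 3969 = 0.02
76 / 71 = 1.07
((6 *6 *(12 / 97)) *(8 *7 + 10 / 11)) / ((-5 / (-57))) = 15414624 / 5335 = 2889.34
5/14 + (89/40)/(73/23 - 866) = 281453/793800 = 0.35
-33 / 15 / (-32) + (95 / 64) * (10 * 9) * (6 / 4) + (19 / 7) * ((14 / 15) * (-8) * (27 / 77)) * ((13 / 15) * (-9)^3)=577850131 / 123200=4690.34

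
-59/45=-1.31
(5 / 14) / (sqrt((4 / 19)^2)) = 95 / 56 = 1.70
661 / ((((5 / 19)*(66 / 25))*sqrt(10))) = 12559*sqrt(10) / 132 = 300.87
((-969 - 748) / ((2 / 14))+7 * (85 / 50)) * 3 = -36021.30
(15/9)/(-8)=-5/24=-0.21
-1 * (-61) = 61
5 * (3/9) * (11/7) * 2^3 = 440/21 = 20.95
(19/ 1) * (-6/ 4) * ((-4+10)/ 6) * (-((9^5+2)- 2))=1682896.50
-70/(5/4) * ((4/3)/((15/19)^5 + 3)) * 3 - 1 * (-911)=863040377/1023459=843.26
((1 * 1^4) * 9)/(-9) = -1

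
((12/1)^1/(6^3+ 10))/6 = 0.01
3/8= 0.38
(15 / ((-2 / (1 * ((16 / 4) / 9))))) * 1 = -10 / 3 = -3.33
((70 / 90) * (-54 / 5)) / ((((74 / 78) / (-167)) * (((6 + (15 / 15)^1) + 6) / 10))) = 42084 / 37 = 1137.41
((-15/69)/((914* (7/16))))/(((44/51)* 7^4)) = -510/1943242147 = -0.00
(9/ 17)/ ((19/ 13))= 117/ 323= 0.36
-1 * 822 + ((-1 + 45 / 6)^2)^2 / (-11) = -173233 / 176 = -984.28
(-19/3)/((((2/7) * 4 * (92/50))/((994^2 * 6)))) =-821304925/46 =-17854454.89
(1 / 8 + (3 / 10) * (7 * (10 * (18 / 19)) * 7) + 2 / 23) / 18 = 162535 / 20976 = 7.75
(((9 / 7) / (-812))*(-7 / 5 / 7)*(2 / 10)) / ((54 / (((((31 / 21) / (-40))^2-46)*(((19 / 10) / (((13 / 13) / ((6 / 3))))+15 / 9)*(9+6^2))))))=-1330722199 / 100265760000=-0.01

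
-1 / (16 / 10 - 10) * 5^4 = 3125 / 42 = 74.40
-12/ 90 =-2/ 15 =-0.13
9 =9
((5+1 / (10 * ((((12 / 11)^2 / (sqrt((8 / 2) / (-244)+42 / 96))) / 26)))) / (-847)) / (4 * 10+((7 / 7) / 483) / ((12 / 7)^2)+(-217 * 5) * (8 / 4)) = 897 * sqrt(25071) / 180737767420+49680 / 17925631031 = 0.00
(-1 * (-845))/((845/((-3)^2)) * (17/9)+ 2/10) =342225/71906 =4.76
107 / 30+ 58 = 61.57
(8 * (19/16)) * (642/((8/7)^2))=298851/64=4669.55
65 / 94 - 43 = -3977 / 94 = -42.31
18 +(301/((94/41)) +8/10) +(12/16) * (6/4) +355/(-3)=185437/5640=32.88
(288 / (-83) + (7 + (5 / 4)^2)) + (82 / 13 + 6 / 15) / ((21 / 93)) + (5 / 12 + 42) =139968779 / 1812720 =77.21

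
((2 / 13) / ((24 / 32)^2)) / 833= 32 / 97461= 0.00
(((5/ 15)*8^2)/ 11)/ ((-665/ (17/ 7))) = -1088/ 153615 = -0.01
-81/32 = -2.53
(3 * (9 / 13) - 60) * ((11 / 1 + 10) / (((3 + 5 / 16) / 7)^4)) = -2488206163968 / 102576253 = -24257.14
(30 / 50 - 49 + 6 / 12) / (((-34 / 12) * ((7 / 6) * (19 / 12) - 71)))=-103464 / 423215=-0.24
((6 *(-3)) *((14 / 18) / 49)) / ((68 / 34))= -0.14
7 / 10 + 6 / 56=113 / 140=0.81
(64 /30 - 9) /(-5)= 103 /75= 1.37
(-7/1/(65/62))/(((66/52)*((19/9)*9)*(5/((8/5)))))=-6944/78375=-0.09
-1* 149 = -149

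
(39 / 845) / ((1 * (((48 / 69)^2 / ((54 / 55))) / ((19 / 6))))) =271377 / 915200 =0.30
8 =8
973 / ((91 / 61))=8479 / 13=652.23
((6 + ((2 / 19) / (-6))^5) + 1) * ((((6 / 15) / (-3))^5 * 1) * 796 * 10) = -214568201011712 / 91381981156875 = -2.35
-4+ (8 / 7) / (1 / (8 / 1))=36 / 7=5.14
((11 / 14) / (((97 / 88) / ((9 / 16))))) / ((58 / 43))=46827 / 157528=0.30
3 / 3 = 1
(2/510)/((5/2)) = 2/1275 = 0.00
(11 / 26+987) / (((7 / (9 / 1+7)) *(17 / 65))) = 1026920 / 119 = 8629.58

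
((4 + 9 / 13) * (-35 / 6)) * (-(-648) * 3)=-691740 / 13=-53210.77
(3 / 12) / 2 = 0.12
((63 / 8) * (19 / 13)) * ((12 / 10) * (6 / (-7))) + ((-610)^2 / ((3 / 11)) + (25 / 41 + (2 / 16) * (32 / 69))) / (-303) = -503092585363 / 111434310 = -4514.70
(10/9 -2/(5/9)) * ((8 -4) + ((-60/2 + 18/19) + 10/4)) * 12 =673.57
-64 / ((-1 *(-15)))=-64 / 15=-4.27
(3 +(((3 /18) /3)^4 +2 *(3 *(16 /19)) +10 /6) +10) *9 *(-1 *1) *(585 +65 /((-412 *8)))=-75833956503565 /730446336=-103818.66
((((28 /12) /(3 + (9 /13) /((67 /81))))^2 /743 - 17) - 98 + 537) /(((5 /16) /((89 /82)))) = 1122036992597978 /765540338247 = 1465.68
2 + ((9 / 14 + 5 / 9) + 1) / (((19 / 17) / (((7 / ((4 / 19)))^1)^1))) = 4853 / 72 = 67.40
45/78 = 15/26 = 0.58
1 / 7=0.14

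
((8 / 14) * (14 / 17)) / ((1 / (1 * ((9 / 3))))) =24 / 17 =1.41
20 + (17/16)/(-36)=11503/576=19.97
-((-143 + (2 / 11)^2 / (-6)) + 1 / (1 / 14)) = 129.01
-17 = -17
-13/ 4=-3.25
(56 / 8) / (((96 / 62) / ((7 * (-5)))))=-7595 / 48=-158.23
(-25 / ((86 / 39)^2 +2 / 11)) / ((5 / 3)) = -250965 / 84398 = -2.97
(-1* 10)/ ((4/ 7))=-35/ 2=-17.50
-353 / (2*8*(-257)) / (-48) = -353 / 197376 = -0.00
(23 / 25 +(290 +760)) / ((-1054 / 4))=-52546 / 13175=-3.99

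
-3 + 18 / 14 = -1.71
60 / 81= 20 / 27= 0.74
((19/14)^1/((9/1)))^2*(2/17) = 361/134946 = 0.00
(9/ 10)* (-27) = -243/ 10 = -24.30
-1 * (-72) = 72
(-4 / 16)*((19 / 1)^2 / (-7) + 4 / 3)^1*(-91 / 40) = -2743 / 96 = -28.57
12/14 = 6/7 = 0.86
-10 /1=-10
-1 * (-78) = 78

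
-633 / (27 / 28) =-5908 / 9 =-656.44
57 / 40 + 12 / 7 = 879 / 280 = 3.14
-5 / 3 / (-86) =0.02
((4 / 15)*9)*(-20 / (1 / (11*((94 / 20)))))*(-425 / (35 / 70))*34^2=2438420160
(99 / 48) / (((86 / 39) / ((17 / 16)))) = 21879 / 22016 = 0.99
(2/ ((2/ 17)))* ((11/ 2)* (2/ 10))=187/ 10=18.70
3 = 3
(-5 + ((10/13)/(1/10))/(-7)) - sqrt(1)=-646/91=-7.10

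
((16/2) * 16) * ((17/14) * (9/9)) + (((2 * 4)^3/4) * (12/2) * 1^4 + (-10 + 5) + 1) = 6436/7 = 919.43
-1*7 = -7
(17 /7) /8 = 17 /56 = 0.30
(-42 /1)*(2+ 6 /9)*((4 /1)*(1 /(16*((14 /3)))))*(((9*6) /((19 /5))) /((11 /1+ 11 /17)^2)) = -1445 /2299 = -0.63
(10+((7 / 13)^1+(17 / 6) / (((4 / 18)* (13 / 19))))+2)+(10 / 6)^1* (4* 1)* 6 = 3701 / 52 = 71.17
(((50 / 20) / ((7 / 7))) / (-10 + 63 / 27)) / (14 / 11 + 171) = -33 / 17434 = -0.00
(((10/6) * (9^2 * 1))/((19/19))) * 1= 135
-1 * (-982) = 982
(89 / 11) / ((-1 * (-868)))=89 / 9548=0.01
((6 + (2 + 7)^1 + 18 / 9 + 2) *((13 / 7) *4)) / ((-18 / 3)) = -494 / 21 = -23.52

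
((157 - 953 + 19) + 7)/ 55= -14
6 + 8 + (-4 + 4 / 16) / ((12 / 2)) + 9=179 / 8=22.38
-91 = -91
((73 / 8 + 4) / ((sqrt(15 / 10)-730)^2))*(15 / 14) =225 / (4*(1460-sqrt(6))^2) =0.00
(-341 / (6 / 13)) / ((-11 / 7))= 2821 / 6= 470.17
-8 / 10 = -4 / 5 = -0.80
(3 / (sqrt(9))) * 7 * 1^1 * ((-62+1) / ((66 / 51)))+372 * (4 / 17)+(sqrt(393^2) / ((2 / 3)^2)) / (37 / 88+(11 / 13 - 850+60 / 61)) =-316875348365 / 1301506162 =-243.47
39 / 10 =3.90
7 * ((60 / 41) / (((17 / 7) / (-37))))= -108780 / 697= -156.07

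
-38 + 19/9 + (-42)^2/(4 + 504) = -37052/1143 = -32.42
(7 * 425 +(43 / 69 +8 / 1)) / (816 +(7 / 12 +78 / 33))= 1294040 / 355189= 3.64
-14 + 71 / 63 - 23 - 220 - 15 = -17065 / 63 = -270.87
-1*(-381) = 381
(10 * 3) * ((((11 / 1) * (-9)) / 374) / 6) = -45 / 34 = -1.32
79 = 79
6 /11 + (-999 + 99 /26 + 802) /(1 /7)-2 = -387187 /286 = -1353.80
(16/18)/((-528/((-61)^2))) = -3721/594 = -6.26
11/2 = 5.50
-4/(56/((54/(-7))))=27/49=0.55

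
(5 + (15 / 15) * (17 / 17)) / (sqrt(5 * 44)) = 3 * sqrt(55) / 55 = 0.40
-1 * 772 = -772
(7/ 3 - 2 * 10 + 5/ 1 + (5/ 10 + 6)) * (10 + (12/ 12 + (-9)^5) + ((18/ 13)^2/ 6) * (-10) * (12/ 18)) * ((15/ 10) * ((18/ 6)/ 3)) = 184588967/ 338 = 546121.20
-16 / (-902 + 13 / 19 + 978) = -0.21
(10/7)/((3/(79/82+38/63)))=40465/54243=0.75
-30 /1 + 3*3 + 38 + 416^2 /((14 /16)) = 1384567 /7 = 197795.29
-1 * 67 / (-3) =67 / 3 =22.33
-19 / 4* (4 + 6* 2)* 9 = -684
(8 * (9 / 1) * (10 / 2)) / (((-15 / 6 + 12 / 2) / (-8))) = -5760 / 7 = -822.86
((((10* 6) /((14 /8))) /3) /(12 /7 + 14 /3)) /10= 12 /67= 0.18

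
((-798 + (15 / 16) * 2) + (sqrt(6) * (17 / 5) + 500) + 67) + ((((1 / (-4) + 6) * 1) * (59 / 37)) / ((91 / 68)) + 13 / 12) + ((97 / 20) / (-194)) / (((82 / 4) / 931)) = -3682964737 / 16565640 + 17 * sqrt(6) / 5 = -214.00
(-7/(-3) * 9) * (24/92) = 126/23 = 5.48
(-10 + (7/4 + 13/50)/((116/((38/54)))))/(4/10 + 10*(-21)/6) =1042727/3612240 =0.29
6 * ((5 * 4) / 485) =24 / 97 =0.25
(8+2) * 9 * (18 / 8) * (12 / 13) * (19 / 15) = 3078 / 13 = 236.77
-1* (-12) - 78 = -66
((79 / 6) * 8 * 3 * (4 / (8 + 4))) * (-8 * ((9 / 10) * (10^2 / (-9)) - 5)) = 12640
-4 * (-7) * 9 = 252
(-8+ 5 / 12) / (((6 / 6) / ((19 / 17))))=-8.48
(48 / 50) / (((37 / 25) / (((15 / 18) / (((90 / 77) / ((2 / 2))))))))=154 / 333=0.46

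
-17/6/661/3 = -17/11898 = -0.00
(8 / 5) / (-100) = -2 / 125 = -0.02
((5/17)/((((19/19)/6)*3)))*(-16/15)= -32/51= -0.63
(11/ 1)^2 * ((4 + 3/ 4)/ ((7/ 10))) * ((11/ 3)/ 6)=126445/ 252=501.77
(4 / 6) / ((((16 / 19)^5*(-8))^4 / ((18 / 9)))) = 37589973457545958193355601 / 3713820117856140824697372672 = 0.01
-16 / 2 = -8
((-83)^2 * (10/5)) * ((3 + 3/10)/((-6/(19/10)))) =-14398.01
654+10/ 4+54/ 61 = 80201/ 122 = 657.39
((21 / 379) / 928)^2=441 / 123701330944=0.00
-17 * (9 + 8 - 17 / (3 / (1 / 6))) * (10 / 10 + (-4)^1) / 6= 4913 / 36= 136.47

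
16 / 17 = 0.94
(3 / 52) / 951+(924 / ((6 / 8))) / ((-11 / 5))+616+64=1978081 / 16484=120.00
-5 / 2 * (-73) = 365 / 2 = 182.50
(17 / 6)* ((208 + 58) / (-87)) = -2261 / 261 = -8.66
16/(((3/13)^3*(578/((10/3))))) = 7.51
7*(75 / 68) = 7.72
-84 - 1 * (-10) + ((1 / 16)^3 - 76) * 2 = -462847 / 2048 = -226.00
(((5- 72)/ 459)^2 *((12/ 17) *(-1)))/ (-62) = 8978/ 37009629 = 0.00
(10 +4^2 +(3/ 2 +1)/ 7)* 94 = 17343/ 7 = 2477.57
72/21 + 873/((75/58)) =678.55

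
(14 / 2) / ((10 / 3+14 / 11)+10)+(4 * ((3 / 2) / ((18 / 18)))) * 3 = 8907 / 482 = 18.48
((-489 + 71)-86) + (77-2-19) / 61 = -30688 / 61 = -503.08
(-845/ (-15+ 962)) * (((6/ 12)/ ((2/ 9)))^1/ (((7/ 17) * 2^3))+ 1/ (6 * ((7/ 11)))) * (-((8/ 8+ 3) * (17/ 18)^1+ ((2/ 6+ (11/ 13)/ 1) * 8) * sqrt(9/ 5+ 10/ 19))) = 9121775/ 2863728+ 189865 * sqrt(20995)/ 2267118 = 15.32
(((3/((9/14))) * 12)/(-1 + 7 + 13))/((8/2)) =14/19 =0.74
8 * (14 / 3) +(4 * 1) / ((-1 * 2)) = 106 / 3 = 35.33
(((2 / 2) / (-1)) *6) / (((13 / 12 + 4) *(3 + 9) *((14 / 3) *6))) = -3 / 854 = -0.00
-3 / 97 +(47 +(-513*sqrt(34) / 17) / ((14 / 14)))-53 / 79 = 354783 / 7663-513*sqrt(34) / 17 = -129.66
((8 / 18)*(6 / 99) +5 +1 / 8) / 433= 12241 / 1028808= 0.01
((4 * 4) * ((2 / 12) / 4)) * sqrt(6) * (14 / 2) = 14 * sqrt(6) / 3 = 11.43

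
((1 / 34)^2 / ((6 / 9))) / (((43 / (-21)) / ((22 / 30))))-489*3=-1467.00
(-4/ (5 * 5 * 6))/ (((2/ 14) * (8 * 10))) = -7/ 3000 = -0.00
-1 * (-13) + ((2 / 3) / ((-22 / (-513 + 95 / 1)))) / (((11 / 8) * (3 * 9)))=11887 / 891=13.34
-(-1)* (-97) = -97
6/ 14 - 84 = -585/ 7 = -83.57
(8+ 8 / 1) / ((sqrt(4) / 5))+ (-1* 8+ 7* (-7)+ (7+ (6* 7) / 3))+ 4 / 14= 30 / 7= 4.29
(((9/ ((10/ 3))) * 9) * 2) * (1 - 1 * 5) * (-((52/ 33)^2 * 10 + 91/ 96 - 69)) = -40667373/ 4840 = -8402.35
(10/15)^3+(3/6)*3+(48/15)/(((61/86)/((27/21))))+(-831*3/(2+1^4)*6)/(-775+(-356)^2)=36581904217/4840681230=7.56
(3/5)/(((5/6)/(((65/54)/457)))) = 13/6855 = 0.00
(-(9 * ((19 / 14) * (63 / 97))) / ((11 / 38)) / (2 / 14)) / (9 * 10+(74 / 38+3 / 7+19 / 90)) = -2450103390 / 1182520889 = -2.07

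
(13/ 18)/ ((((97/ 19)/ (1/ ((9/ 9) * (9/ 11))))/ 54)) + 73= 23960/ 291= 82.34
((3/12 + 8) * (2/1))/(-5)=-33/10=-3.30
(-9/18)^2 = 1/4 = 0.25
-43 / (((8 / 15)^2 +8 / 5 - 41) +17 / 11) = 106425 / 92986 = 1.14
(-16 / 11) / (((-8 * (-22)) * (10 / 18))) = -9 / 605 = -0.01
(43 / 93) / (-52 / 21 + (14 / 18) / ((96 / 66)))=-14448 / 60667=-0.24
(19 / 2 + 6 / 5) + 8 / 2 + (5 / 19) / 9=14.73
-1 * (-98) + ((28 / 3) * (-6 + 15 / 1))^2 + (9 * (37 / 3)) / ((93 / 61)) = 224031 / 31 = 7226.81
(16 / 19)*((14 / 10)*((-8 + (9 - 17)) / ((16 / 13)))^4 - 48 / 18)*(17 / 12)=40782388 / 855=47698.70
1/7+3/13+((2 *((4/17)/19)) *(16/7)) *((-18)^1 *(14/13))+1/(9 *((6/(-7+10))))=-353539/529074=-0.67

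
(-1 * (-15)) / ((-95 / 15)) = -45 / 19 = -2.37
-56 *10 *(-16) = 8960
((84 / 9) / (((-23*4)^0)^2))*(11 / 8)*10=385 / 3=128.33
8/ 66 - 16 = -524/ 33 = -15.88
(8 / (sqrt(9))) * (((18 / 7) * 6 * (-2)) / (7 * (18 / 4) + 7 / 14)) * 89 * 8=-12816 / 7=-1830.86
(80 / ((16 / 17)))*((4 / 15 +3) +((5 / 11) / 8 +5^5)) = 70199579 / 264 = 265907.50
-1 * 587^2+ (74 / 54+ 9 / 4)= -37213061 / 108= -344565.38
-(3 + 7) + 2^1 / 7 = -9.71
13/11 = 1.18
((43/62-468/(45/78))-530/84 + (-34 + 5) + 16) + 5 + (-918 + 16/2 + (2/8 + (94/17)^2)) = -6411745441/3762780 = -1703.99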